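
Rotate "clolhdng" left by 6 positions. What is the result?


Input: "clolhdng", rotate left by 6
First 6 characters: "clolhd"
Remaining characters: "ng"
Concatenate remaining + first: "ng" + "clolhd" = "ngclolhd"

ngclolhd


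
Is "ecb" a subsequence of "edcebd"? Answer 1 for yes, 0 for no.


Check if "ecb" is a subsequence of "edcebd"
Greedy scan:
  Position 0 ('e'): matches sub[0] = 'e'
  Position 1 ('d'): no match needed
  Position 2 ('c'): matches sub[1] = 'c'
  Position 3 ('e'): no match needed
  Position 4 ('b'): matches sub[2] = 'b'
  Position 5 ('d'): no match needed
All 3 characters matched => is a subsequence

1


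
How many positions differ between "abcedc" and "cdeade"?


Comparing "abcedc" and "cdeade" position by position:
  Position 0: 'a' vs 'c' => DIFFER
  Position 1: 'b' vs 'd' => DIFFER
  Position 2: 'c' vs 'e' => DIFFER
  Position 3: 'e' vs 'a' => DIFFER
  Position 4: 'd' vs 'd' => same
  Position 5: 'c' vs 'e' => DIFFER
Positions that differ: 5

5


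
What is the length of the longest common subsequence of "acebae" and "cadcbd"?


LCS of "acebae" and "cadcbd"
DP table:
           c    a    d    c    b    d
      0    0    0    0    0    0    0
  a   0    0    1    1    1    1    1
  c   0    1    1    1    2    2    2
  e   0    1    1    1    2    2    2
  b   0    1    1    1    2    3    3
  a   0    1    2    2    2    3    3
  e   0    1    2    2    2    3    3
LCS length = dp[6][6] = 3

3


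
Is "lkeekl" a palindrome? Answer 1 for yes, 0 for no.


Input: lkeekl
Reversed: lkeekl
  Compare pos 0 ('l') with pos 5 ('l'): match
  Compare pos 1 ('k') with pos 4 ('k'): match
  Compare pos 2 ('e') with pos 3 ('e'): match
Result: palindrome

1


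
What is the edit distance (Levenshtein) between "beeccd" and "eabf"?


Computing edit distance: "beeccd" -> "eabf"
DP table:
           e    a    b    f
      0    1    2    3    4
  b   1    1    2    2    3
  e   2    1    2    3    3
  e   3    2    2    3    4
  c   4    3    3    3    4
  c   5    4    4    4    4
  d   6    5    5    5    5
Edit distance = dp[6][4] = 5

5


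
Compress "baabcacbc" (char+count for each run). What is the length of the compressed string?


Input: baabcacbc
Runs:
  'b' x 1 => "b1"
  'a' x 2 => "a2"
  'b' x 1 => "b1"
  'c' x 1 => "c1"
  'a' x 1 => "a1"
  'c' x 1 => "c1"
  'b' x 1 => "b1"
  'c' x 1 => "c1"
Compressed: "b1a2b1c1a1c1b1c1"
Compressed length: 16

16


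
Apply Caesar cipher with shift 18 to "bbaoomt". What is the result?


Caesar cipher: shift "bbaoomt" by 18
  'b' (pos 1) + 18 = pos 19 = 't'
  'b' (pos 1) + 18 = pos 19 = 't'
  'a' (pos 0) + 18 = pos 18 = 's'
  'o' (pos 14) + 18 = pos 6 = 'g'
  'o' (pos 14) + 18 = pos 6 = 'g'
  'm' (pos 12) + 18 = pos 4 = 'e'
  't' (pos 19) + 18 = pos 11 = 'l'
Result: ttsggel

ttsggel


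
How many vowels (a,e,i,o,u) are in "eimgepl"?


Input: eimgepl
Checking each character:
  'e' at position 0: vowel (running total: 1)
  'i' at position 1: vowel (running total: 2)
  'm' at position 2: consonant
  'g' at position 3: consonant
  'e' at position 4: vowel (running total: 3)
  'p' at position 5: consonant
  'l' at position 6: consonant
Total vowels: 3

3


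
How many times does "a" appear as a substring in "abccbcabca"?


Searching for "a" in "abccbcabca"
Scanning each position:
  Position 0: "a" => MATCH
  Position 1: "b" => no
  Position 2: "c" => no
  Position 3: "c" => no
  Position 4: "b" => no
  Position 5: "c" => no
  Position 6: "a" => MATCH
  Position 7: "b" => no
  Position 8: "c" => no
  Position 9: "a" => MATCH
Total occurrences: 3

3


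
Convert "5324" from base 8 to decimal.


Input: "5324" in base 8
Positional expansion:
  Digit '5' (value 5) x 8^3 = 2560
  Digit '3' (value 3) x 8^2 = 192
  Digit '2' (value 2) x 8^1 = 16
  Digit '4' (value 4) x 8^0 = 4
Sum = 2772

2772


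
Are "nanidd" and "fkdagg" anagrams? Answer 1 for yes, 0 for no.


Strings: "nanidd", "fkdagg"
Sorted first:  addinn
Sorted second: adfggk
Differ at position 2: 'd' vs 'f' => not anagrams

0


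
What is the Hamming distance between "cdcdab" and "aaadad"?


Comparing "cdcdab" and "aaadad" position by position:
  Position 0: 'c' vs 'a' => differ
  Position 1: 'd' vs 'a' => differ
  Position 2: 'c' vs 'a' => differ
  Position 3: 'd' vs 'd' => same
  Position 4: 'a' vs 'a' => same
  Position 5: 'b' vs 'd' => differ
Total differences (Hamming distance): 4

4


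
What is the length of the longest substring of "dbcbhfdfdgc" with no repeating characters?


Input: "dbcbhfdfdgc"
Sliding window (track last position of each char):
  Position 0 ('d'): window [0,0] length 1 -- new best
  Position 1 ('b'): window [0,1] length 2 -- new best
  Position 2 ('c'): window [0,2] length 3 -- new best
  Position 3 ('b'): repeat (last at 1), move window start to 2
  Position 3 ('b'): window [2,3] length 2
  Position 4 ('h'): window [2,4] length 3
  Position 5 ('f'): window [2,5] length 4 -- new best
  Position 6 ('d'): window [2,6] length 5 -- new best
  Position 7 ('f'): repeat (last at 5), move window start to 6
  Position 7 ('f'): window [6,7] length 2
  Position 8 ('d'): repeat (last at 6), move window start to 7
  Position 8 ('d'): window [7,8] length 2
  Position 9 ('g'): window [7,9] length 3
  Position 10 ('c'): window [7,10] length 4
Longest substring with no repeats: "cbhfd" with length 5

5


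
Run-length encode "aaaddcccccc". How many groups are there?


Input: aaaddcccccc
Scanning for consecutive runs:
  Group 1: 'a' x 3 (positions 0-2)
  Group 2: 'd' x 2 (positions 3-4)
  Group 3: 'c' x 6 (positions 5-10)
Total groups: 3

3


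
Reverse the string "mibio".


Input: mibio
Reading characters right to left:
  Position 4: 'o'
  Position 3: 'i'
  Position 2: 'b'
  Position 1: 'i'
  Position 0: 'm'
Reversed: oibim

oibim


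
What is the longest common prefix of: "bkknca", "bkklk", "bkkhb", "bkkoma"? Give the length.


Words: bkknca, bkklk, bkkhb, bkkoma
  Position 0: all 'b' => match
  Position 1: all 'k' => match
  Position 2: all 'k' => match
  Position 3: ('n', 'l', 'h', 'o') => mismatch, stop
LCP = "bkk" (length 3)

3


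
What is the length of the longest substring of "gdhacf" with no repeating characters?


Input: "gdhacf"
Sliding window (track last position of each char):
  Position 0 ('g'): window [0,0] length 1 -- new best
  Position 1 ('d'): window [0,1] length 2 -- new best
  Position 2 ('h'): window [0,2] length 3 -- new best
  Position 3 ('a'): window [0,3] length 4 -- new best
  Position 4 ('c'): window [0,4] length 5 -- new best
  Position 5 ('f'): window [0,5] length 6 -- new best
Longest substring with no repeats: "gdhacf" with length 6

6


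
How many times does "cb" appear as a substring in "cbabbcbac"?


Searching for "cb" in "cbabbcbac"
Scanning each position:
  Position 0: "cb" => MATCH
  Position 1: "ba" => no
  Position 2: "ab" => no
  Position 3: "bb" => no
  Position 4: "bc" => no
  Position 5: "cb" => MATCH
  Position 6: "ba" => no
  Position 7: "ac" => no
Total occurrences: 2

2


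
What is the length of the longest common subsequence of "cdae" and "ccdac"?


LCS of "cdae" and "ccdac"
DP table:
           c    c    d    a    c
      0    0    0    0    0    0
  c   0    1    1    1    1    1
  d   0    1    1    2    2    2
  a   0    1    1    2    3    3
  e   0    1    1    2    3    3
LCS length = dp[4][5] = 3

3


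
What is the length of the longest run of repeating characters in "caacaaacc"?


Input: "caacaaacc"
Scanning for longest run:
  Position 1 ('a'): new char, reset run to 1
  Position 2 ('a'): continues run of 'a', length=2
  Position 3 ('c'): new char, reset run to 1
  Position 4 ('a'): new char, reset run to 1
  Position 5 ('a'): continues run of 'a', length=2
  Position 6 ('a'): continues run of 'a', length=3
  Position 7 ('c'): new char, reset run to 1
  Position 8 ('c'): continues run of 'c', length=2
Longest run: 'a' with length 3

3


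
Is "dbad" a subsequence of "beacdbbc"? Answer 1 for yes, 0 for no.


Check if "dbad" is a subsequence of "beacdbbc"
Greedy scan:
  Position 0 ('b'): no match needed
  Position 1 ('e'): no match needed
  Position 2 ('a'): no match needed
  Position 3 ('c'): no match needed
  Position 4 ('d'): matches sub[0] = 'd'
  Position 5 ('b'): matches sub[1] = 'b'
  Position 6 ('b'): no match needed
  Position 7 ('c'): no match needed
Only matched 2/4 characters => not a subsequence

0


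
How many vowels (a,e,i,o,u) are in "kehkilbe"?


Input: kehkilbe
Checking each character:
  'k' at position 0: consonant
  'e' at position 1: vowel (running total: 1)
  'h' at position 2: consonant
  'k' at position 3: consonant
  'i' at position 4: vowel (running total: 2)
  'l' at position 5: consonant
  'b' at position 6: consonant
  'e' at position 7: vowel (running total: 3)
Total vowels: 3

3


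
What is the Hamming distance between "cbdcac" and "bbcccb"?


Comparing "cbdcac" and "bbcccb" position by position:
  Position 0: 'c' vs 'b' => differ
  Position 1: 'b' vs 'b' => same
  Position 2: 'd' vs 'c' => differ
  Position 3: 'c' vs 'c' => same
  Position 4: 'a' vs 'c' => differ
  Position 5: 'c' vs 'b' => differ
Total differences (Hamming distance): 4

4


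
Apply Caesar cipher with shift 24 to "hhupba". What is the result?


Caesar cipher: shift "hhupba" by 24
  'h' (pos 7) + 24 = pos 5 = 'f'
  'h' (pos 7) + 24 = pos 5 = 'f'
  'u' (pos 20) + 24 = pos 18 = 's'
  'p' (pos 15) + 24 = pos 13 = 'n'
  'b' (pos 1) + 24 = pos 25 = 'z'
  'a' (pos 0) + 24 = pos 24 = 'y'
Result: ffsnzy

ffsnzy


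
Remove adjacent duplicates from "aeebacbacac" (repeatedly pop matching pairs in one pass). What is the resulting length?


Input: aeebacbacac
Stack-based adjacent duplicate removal:
  Read 'a': push. Stack: a
  Read 'e': push. Stack: ae
  Read 'e': matches stack top 'e' => pop. Stack: a
  Read 'b': push. Stack: ab
  Read 'a': push. Stack: aba
  Read 'c': push. Stack: abac
  Read 'b': push. Stack: abacb
  Read 'a': push. Stack: abacba
  Read 'c': push. Stack: abacbac
  Read 'a': push. Stack: abacbaca
  Read 'c': push. Stack: abacbacac
Final stack: "abacbacac" (length 9)

9


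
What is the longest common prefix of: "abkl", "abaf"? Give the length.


Words: abkl, abaf
  Position 0: all 'a' => match
  Position 1: all 'b' => match
  Position 2: ('k', 'a') => mismatch, stop
LCP = "ab" (length 2)

2


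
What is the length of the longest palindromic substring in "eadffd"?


Input: "eadffd"
Checking substrings for palindromes:
  [2:6] "dffd" (len 4) => palindrome
  [3:5] "ff" (len 2) => palindrome
Longest palindromic substring: "dffd" with length 4

4


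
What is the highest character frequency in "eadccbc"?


Input: eadccbc
Character counts:
  'a': 1
  'b': 1
  'c': 3
  'd': 1
  'e': 1
Maximum frequency: 3

3


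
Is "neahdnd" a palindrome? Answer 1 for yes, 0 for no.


Input: neahdnd
Reversed: dndhaen
  Compare pos 0 ('n') with pos 6 ('d'): MISMATCH
  Compare pos 1 ('e') with pos 5 ('n'): MISMATCH
  Compare pos 2 ('a') with pos 4 ('d'): MISMATCH
Result: not a palindrome

0


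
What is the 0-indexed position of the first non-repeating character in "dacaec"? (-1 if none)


Input: dacaec
Character frequencies:
  'a': 2
  'c': 2
  'd': 1
  'e': 1
Scanning left to right for freq == 1:
  Position 0 ('d'): unique! => answer = 0

0


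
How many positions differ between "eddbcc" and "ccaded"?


Comparing "eddbcc" and "ccaded" position by position:
  Position 0: 'e' vs 'c' => DIFFER
  Position 1: 'd' vs 'c' => DIFFER
  Position 2: 'd' vs 'a' => DIFFER
  Position 3: 'b' vs 'd' => DIFFER
  Position 4: 'c' vs 'e' => DIFFER
  Position 5: 'c' vs 'd' => DIFFER
Positions that differ: 6

6


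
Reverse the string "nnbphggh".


Input: nnbphggh
Reading characters right to left:
  Position 7: 'h'
  Position 6: 'g'
  Position 5: 'g'
  Position 4: 'h'
  Position 3: 'p'
  Position 2: 'b'
  Position 1: 'n'
  Position 0: 'n'
Reversed: hgghpbnn

hgghpbnn


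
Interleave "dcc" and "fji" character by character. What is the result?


Interleaving "dcc" and "fji":
  Position 0: 'd' from first, 'f' from second => "df"
  Position 1: 'c' from first, 'j' from second => "cj"
  Position 2: 'c' from first, 'i' from second => "ci"
Result: dfcjci

dfcjci


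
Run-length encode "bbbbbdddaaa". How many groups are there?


Input: bbbbbdddaaa
Scanning for consecutive runs:
  Group 1: 'b' x 5 (positions 0-4)
  Group 2: 'd' x 3 (positions 5-7)
  Group 3: 'a' x 3 (positions 8-10)
Total groups: 3

3


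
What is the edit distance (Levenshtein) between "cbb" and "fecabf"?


Computing edit distance: "cbb" -> "fecabf"
DP table:
           f    e    c    a    b    f
      0    1    2    3    4    5    6
  c   1    1    2    2    3    4    5
  b   2    2    2    3    3    3    4
  b   3    3    3    3    4    3    4
Edit distance = dp[3][6] = 4

4


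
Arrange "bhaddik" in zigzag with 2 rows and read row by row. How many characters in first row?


Zigzag "bhaddik" into 2 rows:
Placing characters:
  'b' => row 0
  'h' => row 1
  'a' => row 0
  'd' => row 1
  'd' => row 0
  'i' => row 1
  'k' => row 0
Rows:
  Row 0: "badk"
  Row 1: "hdi"
First row length: 4

4


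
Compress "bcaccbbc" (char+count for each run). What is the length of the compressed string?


Input: bcaccbbc
Runs:
  'b' x 1 => "b1"
  'c' x 1 => "c1"
  'a' x 1 => "a1"
  'c' x 2 => "c2"
  'b' x 2 => "b2"
  'c' x 1 => "c1"
Compressed: "b1c1a1c2b2c1"
Compressed length: 12

12


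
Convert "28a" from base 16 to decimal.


Input: "28a" in base 16
Positional expansion:
  Digit '2' (value 2) x 16^2 = 512
  Digit '8' (value 8) x 16^1 = 128
  Digit 'a' (value 10) x 16^0 = 10
Sum = 650

650


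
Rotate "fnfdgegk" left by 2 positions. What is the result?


Input: "fnfdgegk", rotate left by 2
First 2 characters: "fn"
Remaining characters: "fdgegk"
Concatenate remaining + first: "fdgegk" + "fn" = "fdgegkfn"

fdgegkfn


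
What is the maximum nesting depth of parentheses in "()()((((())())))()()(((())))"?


Input: "()()((((())())))()()(((())))"
Tracking depth:
  Position 0 '(': depth becomes 1
  Position 1 ')': depth becomes 0
  Position 2 '(': depth becomes 1
  Position 3 ')': depth becomes 0
  Position 4 '(': depth becomes 1
  Position 5 '(': depth becomes 2
  Position 6 '(': depth becomes 3
  Position 7 '(': depth becomes 4
  Position 8 '(': depth becomes 5
  Position 9 ')': depth becomes 4
  Position 10 ')': depth becomes 3
  Position 11 '(': depth becomes 4
  Position 12 ')': depth becomes 3
  Position 13 ')': depth becomes 2
  Position 14 ')': depth becomes 1
  Position 15 ')': depth becomes 0
  Position 16 '(': depth becomes 1
  Position 17 ')': depth becomes 0
  Position 18 '(': depth becomes 1
  Position 19 ')': depth becomes 0
  Position 20 '(': depth becomes 1
  Position 21 '(': depth becomes 2
  Position 22 '(': depth becomes 3
  Position 23 '(': depth becomes 4
  Position 24 ')': depth becomes 3
  Position 25 ')': depth becomes 2
  Position 26 ')': depth becomes 1
  Position 27 ')': depth becomes 0
Maximum depth reached: 5

5


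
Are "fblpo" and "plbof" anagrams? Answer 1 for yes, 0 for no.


Strings: "fblpo", "plbof"
Sorted first:  bflop
Sorted second: bflop
Sorted forms match => anagrams

1


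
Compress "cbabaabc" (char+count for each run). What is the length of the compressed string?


Input: cbabaabc
Runs:
  'c' x 1 => "c1"
  'b' x 1 => "b1"
  'a' x 1 => "a1"
  'b' x 1 => "b1"
  'a' x 2 => "a2"
  'b' x 1 => "b1"
  'c' x 1 => "c1"
Compressed: "c1b1a1b1a2b1c1"
Compressed length: 14

14


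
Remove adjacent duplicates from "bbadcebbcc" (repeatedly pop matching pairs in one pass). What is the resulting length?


Input: bbadcebbcc
Stack-based adjacent duplicate removal:
  Read 'b': push. Stack: b
  Read 'b': matches stack top 'b' => pop. Stack: (empty)
  Read 'a': push. Stack: a
  Read 'd': push. Stack: ad
  Read 'c': push. Stack: adc
  Read 'e': push. Stack: adce
  Read 'b': push. Stack: adceb
  Read 'b': matches stack top 'b' => pop. Stack: adce
  Read 'c': push. Stack: adcec
  Read 'c': matches stack top 'c' => pop. Stack: adce
Final stack: "adce" (length 4)

4


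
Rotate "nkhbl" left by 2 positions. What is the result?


Input: "nkhbl", rotate left by 2
First 2 characters: "nk"
Remaining characters: "hbl"
Concatenate remaining + first: "hbl" + "nk" = "hblnk"

hblnk


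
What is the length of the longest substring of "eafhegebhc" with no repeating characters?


Input: "eafhegebhc"
Sliding window (track last position of each char):
  Position 0 ('e'): window [0,0] length 1 -- new best
  Position 1 ('a'): window [0,1] length 2 -- new best
  Position 2 ('f'): window [0,2] length 3 -- new best
  Position 3 ('h'): window [0,3] length 4 -- new best
  Position 4 ('e'): repeat (last at 0), move window start to 1
  Position 4 ('e'): window [1,4] length 4
  Position 5 ('g'): window [1,5] length 5 -- new best
  Position 6 ('e'): repeat (last at 4), move window start to 5
  Position 6 ('e'): window [5,6] length 2
  Position 7 ('b'): window [5,7] length 3
  Position 8 ('h'): window [5,8] length 4
  Position 9 ('c'): window [5,9] length 5
Longest substring with no repeats: "afheg" with length 5

5


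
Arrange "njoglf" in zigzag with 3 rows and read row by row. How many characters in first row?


Zigzag "njoglf" into 3 rows:
Placing characters:
  'n' => row 0
  'j' => row 1
  'o' => row 2
  'g' => row 1
  'l' => row 0
  'f' => row 1
Rows:
  Row 0: "nl"
  Row 1: "jgf"
  Row 2: "o"
First row length: 2

2


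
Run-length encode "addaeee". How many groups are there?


Input: addaeee
Scanning for consecutive runs:
  Group 1: 'a' x 1 (positions 0-0)
  Group 2: 'd' x 2 (positions 1-2)
  Group 3: 'a' x 1 (positions 3-3)
  Group 4: 'e' x 3 (positions 4-6)
Total groups: 4

4


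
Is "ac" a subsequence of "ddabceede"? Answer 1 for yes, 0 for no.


Check if "ac" is a subsequence of "ddabceede"
Greedy scan:
  Position 0 ('d'): no match needed
  Position 1 ('d'): no match needed
  Position 2 ('a'): matches sub[0] = 'a'
  Position 3 ('b'): no match needed
  Position 4 ('c'): matches sub[1] = 'c'
  Position 5 ('e'): no match needed
  Position 6 ('e'): no match needed
  Position 7 ('d'): no match needed
  Position 8 ('e'): no match needed
All 2 characters matched => is a subsequence

1


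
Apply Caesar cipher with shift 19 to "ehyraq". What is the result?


Caesar cipher: shift "ehyraq" by 19
  'e' (pos 4) + 19 = pos 23 = 'x'
  'h' (pos 7) + 19 = pos 0 = 'a'
  'y' (pos 24) + 19 = pos 17 = 'r'
  'r' (pos 17) + 19 = pos 10 = 'k'
  'a' (pos 0) + 19 = pos 19 = 't'
  'q' (pos 16) + 19 = pos 9 = 'j'
Result: xarktj

xarktj


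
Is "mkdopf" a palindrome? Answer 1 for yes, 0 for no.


Input: mkdopf
Reversed: fpodkm
  Compare pos 0 ('m') with pos 5 ('f'): MISMATCH
  Compare pos 1 ('k') with pos 4 ('p'): MISMATCH
  Compare pos 2 ('d') with pos 3 ('o'): MISMATCH
Result: not a palindrome

0


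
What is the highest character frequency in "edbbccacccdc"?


Input: edbbccacccdc
Character counts:
  'a': 1
  'b': 2
  'c': 6
  'd': 2
  'e': 1
Maximum frequency: 6

6


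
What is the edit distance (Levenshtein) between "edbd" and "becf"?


Computing edit distance: "edbd" -> "becf"
DP table:
           b    e    c    f
      0    1    2    3    4
  e   1    1    1    2    3
  d   2    2    2    2    3
  b   3    2    3    3    3
  d   4    3    3    4    4
Edit distance = dp[4][4] = 4

4


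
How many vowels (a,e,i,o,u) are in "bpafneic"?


Input: bpafneic
Checking each character:
  'b' at position 0: consonant
  'p' at position 1: consonant
  'a' at position 2: vowel (running total: 1)
  'f' at position 3: consonant
  'n' at position 4: consonant
  'e' at position 5: vowel (running total: 2)
  'i' at position 6: vowel (running total: 3)
  'c' at position 7: consonant
Total vowels: 3

3


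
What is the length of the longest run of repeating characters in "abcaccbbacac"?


Input: "abcaccbbacac"
Scanning for longest run:
  Position 1 ('b'): new char, reset run to 1
  Position 2 ('c'): new char, reset run to 1
  Position 3 ('a'): new char, reset run to 1
  Position 4 ('c'): new char, reset run to 1
  Position 5 ('c'): continues run of 'c', length=2
  Position 6 ('b'): new char, reset run to 1
  Position 7 ('b'): continues run of 'b', length=2
  Position 8 ('a'): new char, reset run to 1
  Position 9 ('c'): new char, reset run to 1
  Position 10 ('a'): new char, reset run to 1
  Position 11 ('c'): new char, reset run to 1
Longest run: 'c' with length 2

2


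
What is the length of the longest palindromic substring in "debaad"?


Input: "debaad"
Checking substrings for palindromes:
  [3:5] "aa" (len 2) => palindrome
Longest palindromic substring: "aa" with length 2

2


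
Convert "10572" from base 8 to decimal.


Input: "10572" in base 8
Positional expansion:
  Digit '1' (value 1) x 8^4 = 4096
  Digit '0' (value 0) x 8^3 = 0
  Digit '5' (value 5) x 8^2 = 320
  Digit '7' (value 7) x 8^1 = 56
  Digit '2' (value 2) x 8^0 = 2
Sum = 4474

4474


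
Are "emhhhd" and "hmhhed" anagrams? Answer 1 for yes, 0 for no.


Strings: "emhhhd", "hmhhed"
Sorted first:  dehhhm
Sorted second: dehhhm
Sorted forms match => anagrams

1


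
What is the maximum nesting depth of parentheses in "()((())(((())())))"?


Input: "()((())(((())())))"
Tracking depth:
  Position 0 '(': depth becomes 1
  Position 1 ')': depth becomes 0
  Position 2 '(': depth becomes 1
  Position 3 '(': depth becomes 2
  Position 4 '(': depth becomes 3
  Position 5 ')': depth becomes 2
  Position 6 ')': depth becomes 1
  Position 7 '(': depth becomes 2
  Position 8 '(': depth becomes 3
  Position 9 '(': depth becomes 4
  Position 10 '(': depth becomes 5
  Position 11 ')': depth becomes 4
  Position 12 ')': depth becomes 3
  Position 13 '(': depth becomes 4
  Position 14 ')': depth becomes 3
  Position 15 ')': depth becomes 2
  Position 16 ')': depth becomes 1
  Position 17 ')': depth becomes 0
Maximum depth reached: 5

5


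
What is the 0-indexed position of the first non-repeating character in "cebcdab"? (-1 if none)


Input: cebcdab
Character frequencies:
  'a': 1
  'b': 2
  'c': 2
  'd': 1
  'e': 1
Scanning left to right for freq == 1:
  Position 0 ('c'): freq=2, skip
  Position 1 ('e'): unique! => answer = 1

1


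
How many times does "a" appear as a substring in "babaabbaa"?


Searching for "a" in "babaabbaa"
Scanning each position:
  Position 0: "b" => no
  Position 1: "a" => MATCH
  Position 2: "b" => no
  Position 3: "a" => MATCH
  Position 4: "a" => MATCH
  Position 5: "b" => no
  Position 6: "b" => no
  Position 7: "a" => MATCH
  Position 8: "a" => MATCH
Total occurrences: 5

5


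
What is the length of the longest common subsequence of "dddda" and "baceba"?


LCS of "dddda" and "baceba"
DP table:
           b    a    c    e    b    a
      0    0    0    0    0    0    0
  d   0    0    0    0    0    0    0
  d   0    0    0    0    0    0    0
  d   0    0    0    0    0    0    0
  d   0    0    0    0    0    0    0
  a   0    0    1    1    1    1    1
LCS length = dp[5][6] = 1

1


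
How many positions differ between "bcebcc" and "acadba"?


Comparing "bcebcc" and "acadba" position by position:
  Position 0: 'b' vs 'a' => DIFFER
  Position 1: 'c' vs 'c' => same
  Position 2: 'e' vs 'a' => DIFFER
  Position 3: 'b' vs 'd' => DIFFER
  Position 4: 'c' vs 'b' => DIFFER
  Position 5: 'c' vs 'a' => DIFFER
Positions that differ: 5

5


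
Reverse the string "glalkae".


Input: glalkae
Reading characters right to left:
  Position 6: 'e'
  Position 5: 'a'
  Position 4: 'k'
  Position 3: 'l'
  Position 2: 'a'
  Position 1: 'l'
  Position 0: 'g'
Reversed: eaklalg

eaklalg


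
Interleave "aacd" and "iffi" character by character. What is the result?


Interleaving "aacd" and "iffi":
  Position 0: 'a' from first, 'i' from second => "ai"
  Position 1: 'a' from first, 'f' from second => "af"
  Position 2: 'c' from first, 'f' from second => "cf"
  Position 3: 'd' from first, 'i' from second => "di"
Result: aiafcfdi

aiafcfdi


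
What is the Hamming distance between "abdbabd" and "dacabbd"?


Comparing "abdbabd" and "dacabbd" position by position:
  Position 0: 'a' vs 'd' => differ
  Position 1: 'b' vs 'a' => differ
  Position 2: 'd' vs 'c' => differ
  Position 3: 'b' vs 'a' => differ
  Position 4: 'a' vs 'b' => differ
  Position 5: 'b' vs 'b' => same
  Position 6: 'd' vs 'd' => same
Total differences (Hamming distance): 5

5


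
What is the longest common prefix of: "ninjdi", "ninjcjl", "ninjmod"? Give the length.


Words: ninjdi, ninjcjl, ninjmod
  Position 0: all 'n' => match
  Position 1: all 'i' => match
  Position 2: all 'n' => match
  Position 3: all 'j' => match
  Position 4: ('d', 'c', 'm') => mismatch, stop
LCP = "ninj" (length 4)

4


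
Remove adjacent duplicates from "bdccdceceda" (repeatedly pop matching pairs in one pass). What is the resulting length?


Input: bdccdceceda
Stack-based adjacent duplicate removal:
  Read 'b': push. Stack: b
  Read 'd': push. Stack: bd
  Read 'c': push. Stack: bdc
  Read 'c': matches stack top 'c' => pop. Stack: bd
  Read 'd': matches stack top 'd' => pop. Stack: b
  Read 'c': push. Stack: bc
  Read 'e': push. Stack: bce
  Read 'c': push. Stack: bcec
  Read 'e': push. Stack: bcece
  Read 'd': push. Stack: bceced
  Read 'a': push. Stack: bceceda
Final stack: "bceceda" (length 7)

7


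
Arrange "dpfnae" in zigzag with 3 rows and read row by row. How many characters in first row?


Zigzag "dpfnae" into 3 rows:
Placing characters:
  'd' => row 0
  'p' => row 1
  'f' => row 2
  'n' => row 1
  'a' => row 0
  'e' => row 1
Rows:
  Row 0: "da"
  Row 1: "pne"
  Row 2: "f"
First row length: 2

2


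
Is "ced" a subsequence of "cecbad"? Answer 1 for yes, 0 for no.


Check if "ced" is a subsequence of "cecbad"
Greedy scan:
  Position 0 ('c'): matches sub[0] = 'c'
  Position 1 ('e'): matches sub[1] = 'e'
  Position 2 ('c'): no match needed
  Position 3 ('b'): no match needed
  Position 4 ('a'): no match needed
  Position 5 ('d'): matches sub[2] = 'd'
All 3 characters matched => is a subsequence

1


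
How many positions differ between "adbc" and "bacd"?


Comparing "adbc" and "bacd" position by position:
  Position 0: 'a' vs 'b' => DIFFER
  Position 1: 'd' vs 'a' => DIFFER
  Position 2: 'b' vs 'c' => DIFFER
  Position 3: 'c' vs 'd' => DIFFER
Positions that differ: 4

4


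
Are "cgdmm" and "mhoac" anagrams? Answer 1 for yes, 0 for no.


Strings: "cgdmm", "mhoac"
Sorted first:  cdgmm
Sorted second: achmo
Differ at position 0: 'c' vs 'a' => not anagrams

0


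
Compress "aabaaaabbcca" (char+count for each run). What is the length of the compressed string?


Input: aabaaaabbcca
Runs:
  'a' x 2 => "a2"
  'b' x 1 => "b1"
  'a' x 4 => "a4"
  'b' x 2 => "b2"
  'c' x 2 => "c2"
  'a' x 1 => "a1"
Compressed: "a2b1a4b2c2a1"
Compressed length: 12

12


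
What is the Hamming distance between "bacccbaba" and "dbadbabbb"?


Comparing "bacccbaba" and "dbadbabbb" position by position:
  Position 0: 'b' vs 'd' => differ
  Position 1: 'a' vs 'b' => differ
  Position 2: 'c' vs 'a' => differ
  Position 3: 'c' vs 'd' => differ
  Position 4: 'c' vs 'b' => differ
  Position 5: 'b' vs 'a' => differ
  Position 6: 'a' vs 'b' => differ
  Position 7: 'b' vs 'b' => same
  Position 8: 'a' vs 'b' => differ
Total differences (Hamming distance): 8

8


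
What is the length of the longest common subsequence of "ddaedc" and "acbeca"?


LCS of "ddaedc" and "acbeca"
DP table:
           a    c    b    e    c    a
      0    0    0    0    0    0    0
  d   0    0    0    0    0    0    0
  d   0    0    0    0    0    0    0
  a   0    1    1    1    1    1    1
  e   0    1    1    1    2    2    2
  d   0    1    1    1    2    2    2
  c   0    1    2    2    2    3    3
LCS length = dp[6][6] = 3

3


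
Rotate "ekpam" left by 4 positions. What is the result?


Input: "ekpam", rotate left by 4
First 4 characters: "ekpa"
Remaining characters: "m"
Concatenate remaining + first: "m" + "ekpa" = "mekpa"

mekpa


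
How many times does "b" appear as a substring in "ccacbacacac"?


Searching for "b" in "ccacbacacac"
Scanning each position:
  Position 0: "c" => no
  Position 1: "c" => no
  Position 2: "a" => no
  Position 3: "c" => no
  Position 4: "b" => MATCH
  Position 5: "a" => no
  Position 6: "c" => no
  Position 7: "a" => no
  Position 8: "c" => no
  Position 9: "a" => no
  Position 10: "c" => no
Total occurrences: 1

1


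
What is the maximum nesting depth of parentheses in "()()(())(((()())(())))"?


Input: "()()(())(((()())(())))"
Tracking depth:
  Position 0 '(': depth becomes 1
  Position 1 ')': depth becomes 0
  Position 2 '(': depth becomes 1
  Position 3 ')': depth becomes 0
  Position 4 '(': depth becomes 1
  Position 5 '(': depth becomes 2
  Position 6 ')': depth becomes 1
  Position 7 ')': depth becomes 0
  Position 8 '(': depth becomes 1
  Position 9 '(': depth becomes 2
  Position 10 '(': depth becomes 3
  Position 11 '(': depth becomes 4
  Position 12 ')': depth becomes 3
  Position 13 '(': depth becomes 4
  Position 14 ')': depth becomes 3
  Position 15 ')': depth becomes 2
  Position 16 '(': depth becomes 3
  Position 17 '(': depth becomes 4
  Position 18 ')': depth becomes 3
  Position 19 ')': depth becomes 2
  Position 20 ')': depth becomes 1
  Position 21 ')': depth becomes 0
Maximum depth reached: 4

4


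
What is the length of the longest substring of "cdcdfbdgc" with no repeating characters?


Input: "cdcdfbdgc"
Sliding window (track last position of each char):
  Position 0 ('c'): window [0,0] length 1 -- new best
  Position 1 ('d'): window [0,1] length 2 -- new best
  Position 2 ('c'): repeat (last at 0), move window start to 1
  Position 2 ('c'): window [1,2] length 2
  Position 3 ('d'): repeat (last at 1), move window start to 2
  Position 3 ('d'): window [2,3] length 2
  Position 4 ('f'): window [2,4] length 3 -- new best
  Position 5 ('b'): window [2,5] length 4 -- new best
  Position 6 ('d'): repeat (last at 3), move window start to 4
  Position 6 ('d'): window [4,6] length 3
  Position 7 ('g'): window [4,7] length 4
  Position 8 ('c'): window [4,8] length 5 -- new best
Longest substring with no repeats: "fbdgc" with length 5

5


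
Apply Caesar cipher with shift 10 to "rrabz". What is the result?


Caesar cipher: shift "rrabz" by 10
  'r' (pos 17) + 10 = pos 1 = 'b'
  'r' (pos 17) + 10 = pos 1 = 'b'
  'a' (pos 0) + 10 = pos 10 = 'k'
  'b' (pos 1) + 10 = pos 11 = 'l'
  'z' (pos 25) + 10 = pos 9 = 'j'
Result: bbklj

bbklj


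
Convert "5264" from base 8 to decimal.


Input: "5264" in base 8
Positional expansion:
  Digit '5' (value 5) x 8^3 = 2560
  Digit '2' (value 2) x 8^2 = 128
  Digit '6' (value 6) x 8^1 = 48
  Digit '4' (value 4) x 8^0 = 4
Sum = 2740

2740


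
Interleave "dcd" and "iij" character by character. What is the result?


Interleaving "dcd" and "iij":
  Position 0: 'd' from first, 'i' from second => "di"
  Position 1: 'c' from first, 'i' from second => "ci"
  Position 2: 'd' from first, 'j' from second => "dj"
Result: dicidj

dicidj


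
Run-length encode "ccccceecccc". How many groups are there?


Input: ccccceecccc
Scanning for consecutive runs:
  Group 1: 'c' x 5 (positions 0-4)
  Group 2: 'e' x 2 (positions 5-6)
  Group 3: 'c' x 4 (positions 7-10)
Total groups: 3

3


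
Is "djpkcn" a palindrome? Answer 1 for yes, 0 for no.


Input: djpkcn
Reversed: nckpjd
  Compare pos 0 ('d') with pos 5 ('n'): MISMATCH
  Compare pos 1 ('j') with pos 4 ('c'): MISMATCH
  Compare pos 2 ('p') with pos 3 ('k'): MISMATCH
Result: not a palindrome

0


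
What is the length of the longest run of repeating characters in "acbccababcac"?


Input: "acbccababcac"
Scanning for longest run:
  Position 1 ('c'): new char, reset run to 1
  Position 2 ('b'): new char, reset run to 1
  Position 3 ('c'): new char, reset run to 1
  Position 4 ('c'): continues run of 'c', length=2
  Position 5 ('a'): new char, reset run to 1
  Position 6 ('b'): new char, reset run to 1
  Position 7 ('a'): new char, reset run to 1
  Position 8 ('b'): new char, reset run to 1
  Position 9 ('c'): new char, reset run to 1
  Position 10 ('a'): new char, reset run to 1
  Position 11 ('c'): new char, reset run to 1
Longest run: 'c' with length 2

2


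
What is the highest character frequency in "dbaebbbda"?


Input: dbaebbbda
Character counts:
  'a': 2
  'b': 4
  'd': 2
  'e': 1
Maximum frequency: 4

4


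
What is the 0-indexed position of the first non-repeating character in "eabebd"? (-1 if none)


Input: eabebd
Character frequencies:
  'a': 1
  'b': 2
  'd': 1
  'e': 2
Scanning left to right for freq == 1:
  Position 0 ('e'): freq=2, skip
  Position 1 ('a'): unique! => answer = 1

1


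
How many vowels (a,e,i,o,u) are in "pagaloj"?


Input: pagaloj
Checking each character:
  'p' at position 0: consonant
  'a' at position 1: vowel (running total: 1)
  'g' at position 2: consonant
  'a' at position 3: vowel (running total: 2)
  'l' at position 4: consonant
  'o' at position 5: vowel (running total: 3)
  'j' at position 6: consonant
Total vowels: 3

3


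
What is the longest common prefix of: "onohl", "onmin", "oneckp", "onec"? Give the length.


Words: onohl, onmin, oneckp, onec
  Position 0: all 'o' => match
  Position 1: all 'n' => match
  Position 2: ('o', 'm', 'e', 'e') => mismatch, stop
LCP = "on" (length 2)

2


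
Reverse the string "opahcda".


Input: opahcda
Reading characters right to left:
  Position 6: 'a'
  Position 5: 'd'
  Position 4: 'c'
  Position 3: 'h'
  Position 2: 'a'
  Position 1: 'p'
  Position 0: 'o'
Reversed: adchapo

adchapo


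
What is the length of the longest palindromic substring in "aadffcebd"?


Input: "aadffcebd"
Checking substrings for palindromes:
  [0:2] "aa" (len 2) => palindrome
  [3:5] "ff" (len 2) => palindrome
Longest palindromic substring: "aa" with length 2

2


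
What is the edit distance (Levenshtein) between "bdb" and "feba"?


Computing edit distance: "bdb" -> "feba"
DP table:
           f    e    b    a
      0    1    2    3    4
  b   1    1    2    2    3
  d   2    2    2    3    3
  b   3    3    3    2    3
Edit distance = dp[3][4] = 3

3


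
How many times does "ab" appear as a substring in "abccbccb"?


Searching for "ab" in "abccbccb"
Scanning each position:
  Position 0: "ab" => MATCH
  Position 1: "bc" => no
  Position 2: "cc" => no
  Position 3: "cb" => no
  Position 4: "bc" => no
  Position 5: "cc" => no
  Position 6: "cb" => no
Total occurrences: 1

1


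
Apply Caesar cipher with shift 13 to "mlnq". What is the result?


Caesar cipher: shift "mlnq" by 13
  'm' (pos 12) + 13 = pos 25 = 'z'
  'l' (pos 11) + 13 = pos 24 = 'y'
  'n' (pos 13) + 13 = pos 0 = 'a'
  'q' (pos 16) + 13 = pos 3 = 'd'
Result: zyad

zyad


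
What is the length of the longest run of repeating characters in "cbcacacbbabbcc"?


Input: "cbcacacbbabbcc"
Scanning for longest run:
  Position 1 ('b'): new char, reset run to 1
  Position 2 ('c'): new char, reset run to 1
  Position 3 ('a'): new char, reset run to 1
  Position 4 ('c'): new char, reset run to 1
  Position 5 ('a'): new char, reset run to 1
  Position 6 ('c'): new char, reset run to 1
  Position 7 ('b'): new char, reset run to 1
  Position 8 ('b'): continues run of 'b', length=2
  Position 9 ('a'): new char, reset run to 1
  Position 10 ('b'): new char, reset run to 1
  Position 11 ('b'): continues run of 'b', length=2
  Position 12 ('c'): new char, reset run to 1
  Position 13 ('c'): continues run of 'c', length=2
Longest run: 'b' with length 2

2


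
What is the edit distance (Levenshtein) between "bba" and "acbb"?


Computing edit distance: "bba" -> "acbb"
DP table:
           a    c    b    b
      0    1    2    3    4
  b   1    1    2    2    3
  b   2    2    2    2    2
  a   3    2    3    3    3
Edit distance = dp[3][4] = 3

3


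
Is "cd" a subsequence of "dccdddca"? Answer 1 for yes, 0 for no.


Check if "cd" is a subsequence of "dccdddca"
Greedy scan:
  Position 0 ('d'): no match needed
  Position 1 ('c'): matches sub[0] = 'c'
  Position 2 ('c'): no match needed
  Position 3 ('d'): matches sub[1] = 'd'
  Position 4 ('d'): no match needed
  Position 5 ('d'): no match needed
  Position 6 ('c'): no match needed
  Position 7 ('a'): no match needed
All 2 characters matched => is a subsequence

1


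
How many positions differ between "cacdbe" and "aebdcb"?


Comparing "cacdbe" and "aebdcb" position by position:
  Position 0: 'c' vs 'a' => DIFFER
  Position 1: 'a' vs 'e' => DIFFER
  Position 2: 'c' vs 'b' => DIFFER
  Position 3: 'd' vs 'd' => same
  Position 4: 'b' vs 'c' => DIFFER
  Position 5: 'e' vs 'b' => DIFFER
Positions that differ: 5

5


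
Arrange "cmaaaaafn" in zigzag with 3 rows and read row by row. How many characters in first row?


Zigzag "cmaaaaafn" into 3 rows:
Placing characters:
  'c' => row 0
  'm' => row 1
  'a' => row 2
  'a' => row 1
  'a' => row 0
  'a' => row 1
  'a' => row 2
  'f' => row 1
  'n' => row 0
Rows:
  Row 0: "can"
  Row 1: "maaf"
  Row 2: "aa"
First row length: 3

3


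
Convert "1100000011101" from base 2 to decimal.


Input: "1100000011101" in base 2
Positional expansion:
  Digit '1' (value 1) x 2^12 = 4096
  Digit '1' (value 1) x 2^11 = 2048
  Digit '0' (value 0) x 2^10 = 0
  Digit '0' (value 0) x 2^9 = 0
  Digit '0' (value 0) x 2^8 = 0
  Digit '0' (value 0) x 2^7 = 0
  Digit '0' (value 0) x 2^6 = 0
  Digit '0' (value 0) x 2^5 = 0
  Digit '1' (value 1) x 2^4 = 16
  Digit '1' (value 1) x 2^3 = 8
  Digit '1' (value 1) x 2^2 = 4
  Digit '0' (value 0) x 2^1 = 0
  Digit '1' (value 1) x 2^0 = 1
Sum = 6173

6173


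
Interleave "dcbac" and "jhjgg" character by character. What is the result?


Interleaving "dcbac" and "jhjgg":
  Position 0: 'd' from first, 'j' from second => "dj"
  Position 1: 'c' from first, 'h' from second => "ch"
  Position 2: 'b' from first, 'j' from second => "bj"
  Position 3: 'a' from first, 'g' from second => "ag"
  Position 4: 'c' from first, 'g' from second => "cg"
Result: djchbjagcg

djchbjagcg


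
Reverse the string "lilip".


Input: lilip
Reading characters right to left:
  Position 4: 'p'
  Position 3: 'i'
  Position 2: 'l'
  Position 1: 'i'
  Position 0: 'l'
Reversed: pilil

pilil


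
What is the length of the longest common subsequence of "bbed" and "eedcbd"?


LCS of "bbed" and "eedcbd"
DP table:
           e    e    d    c    b    d
      0    0    0    0    0    0    0
  b   0    0    0    0    0    1    1
  b   0    0    0    0    0    1    1
  e   0    1    1    1    1    1    1
  d   0    1    1    2    2    2    2
LCS length = dp[4][6] = 2

2


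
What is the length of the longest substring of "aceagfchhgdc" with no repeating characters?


Input: "aceagfchhgdc"
Sliding window (track last position of each char):
  Position 0 ('a'): window [0,0] length 1 -- new best
  Position 1 ('c'): window [0,1] length 2 -- new best
  Position 2 ('e'): window [0,2] length 3 -- new best
  Position 3 ('a'): repeat (last at 0), move window start to 1
  Position 3 ('a'): window [1,3] length 3
  Position 4 ('g'): window [1,4] length 4 -- new best
  Position 5 ('f'): window [1,5] length 5 -- new best
  Position 6 ('c'): repeat (last at 1), move window start to 2
  Position 6 ('c'): window [2,6] length 5
  Position 7 ('h'): window [2,7] length 6 -- new best
  Position 8 ('h'): repeat (last at 7), move window start to 8
  Position 8 ('h'): window [8,8] length 1
  Position 9 ('g'): window [8,9] length 2
  Position 10 ('d'): window [8,10] length 3
  Position 11 ('c'): window [8,11] length 4
Longest substring with no repeats: "eagfch" with length 6

6


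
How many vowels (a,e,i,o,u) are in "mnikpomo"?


Input: mnikpomo
Checking each character:
  'm' at position 0: consonant
  'n' at position 1: consonant
  'i' at position 2: vowel (running total: 1)
  'k' at position 3: consonant
  'p' at position 4: consonant
  'o' at position 5: vowel (running total: 2)
  'm' at position 6: consonant
  'o' at position 7: vowel (running total: 3)
Total vowels: 3

3
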